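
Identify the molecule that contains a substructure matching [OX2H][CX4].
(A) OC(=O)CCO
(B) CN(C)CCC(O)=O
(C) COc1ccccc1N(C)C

[OX2H][CX4] describes a hydroxyl oxygen bound to an sp3 (X4) carbon (an aliphatic alcohol).
(A) contains a hydroxyl group (-OH), which satisfies every atom and bond constraint.
(B) has a carboxylic acid group (-C(=O)OH) but the -OH is on a CX3 carbonyl carbon, not a CX4 carbon.
(C) has a methoxy ether (-OCH3) but the oxygen has H0 (ether), not H1.
So the answer is (A).

A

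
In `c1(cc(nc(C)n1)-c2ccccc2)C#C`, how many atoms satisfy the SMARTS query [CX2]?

The query [CX2] means: C with X2: aliphatic carbon with exactly 2 total connections.
Check the 15 heavy atoms by environment: 2× n (aromatic, X2) → no; 10× c (aromatic, X3) → no; 1× C (X4) → no; 2× C (X2) → match.
That gives 2 matching atoms.

2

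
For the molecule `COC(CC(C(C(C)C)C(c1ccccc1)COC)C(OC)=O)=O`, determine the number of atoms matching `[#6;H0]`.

The query [#6;H0] means: any carbon with no attached hydrogen.
Check the 24 heavy atoms by environment: 2× C (H2) → no; 4× C (H1) → no; 2× C (H0) → match; 5× O (H0) → no; 5× C (H3) → no; 1× c (aromatic, H0) → match; 5× c (aromatic, H1) → no.
Summing the matching environments: 2 + 1 = 3 matching atoms.

3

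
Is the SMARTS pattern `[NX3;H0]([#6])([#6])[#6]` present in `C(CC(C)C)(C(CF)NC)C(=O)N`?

No

The pattern [NX3;H0]([#6])([#6])[#6] describes a trivalent nitrogen with no H, bonded to three carbons — a tertiary amine.
The closest candidate here is an N-methylamino group (-NHCH3), but the nitrogen still has one H (H1), not H0. No other fragment satisfies the full query, so there is no match.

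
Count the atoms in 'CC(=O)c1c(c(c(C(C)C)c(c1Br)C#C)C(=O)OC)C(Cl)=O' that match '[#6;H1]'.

2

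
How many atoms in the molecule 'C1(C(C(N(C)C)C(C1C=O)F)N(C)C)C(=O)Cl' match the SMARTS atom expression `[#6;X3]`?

Check the 17 heavy atoms by environment: 9× C (X4) → no; 1× F (X1) → no; 2× C (X3) → match; 2× O (X1) → no; 2× N (X3) → no; 1× Cl (X1) → no.
That gives 2 matching atoms.

2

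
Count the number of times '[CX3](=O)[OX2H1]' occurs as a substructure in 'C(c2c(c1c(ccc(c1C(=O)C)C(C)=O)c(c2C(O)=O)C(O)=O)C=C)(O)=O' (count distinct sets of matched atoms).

3

[CX3](=O)[OX2H1] is the SMARTS for a carboxylic acid: an sp2 carbon double-bonded to O and single-bonded to an -OH oxygen.
The molecule carries 3 separate instances of a carboxylic acid group (-C(=O)OH) meeting every constraint; each maps to a distinct set of atoms, giving 3 matches.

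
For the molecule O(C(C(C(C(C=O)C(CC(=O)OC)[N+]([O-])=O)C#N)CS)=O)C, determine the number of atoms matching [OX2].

The query [OX2] means: aliphatic oxygen with two total connections — ether, hydroxyl, or ester single-bond O.
Check the 22 heavy atoms by environment: 8× C (X4) → no; 1× C (X2) → no; 1× N (X1) → no; 1× S (X2) → no; 3× C (X3) → no; 4× O (X1) → no; 2× O (X2) → match; 1× N (charge +1, X3) → no; 1× O (charge -1, X1) → no.
That gives 2 matching atoms.

2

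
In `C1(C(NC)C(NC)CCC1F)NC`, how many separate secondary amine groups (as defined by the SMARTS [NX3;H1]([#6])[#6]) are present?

3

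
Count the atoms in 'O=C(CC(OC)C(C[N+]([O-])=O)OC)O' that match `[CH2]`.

The query [CH2] means: aliphatic carbon with exactly two hydrogens.
Check the 14 heavy atoms by environment: 2× C (H2) → match; 2× C (H1) → no; 4× O (H0) → no; 2× C (H3) → no; 1× C (H0) → no; 1× O (H1) → no; 1× N (charge +1, H0) → no; 1× O (charge -1, H0) → no.
That gives 2 matching atoms.

2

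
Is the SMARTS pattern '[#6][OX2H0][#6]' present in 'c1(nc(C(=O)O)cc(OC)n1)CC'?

Yes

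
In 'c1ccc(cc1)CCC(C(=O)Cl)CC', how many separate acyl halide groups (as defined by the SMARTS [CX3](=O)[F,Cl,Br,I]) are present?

1

[CX3](=O)[F,Cl,Br,I] is the SMARTS for an acyl halide: a carbonyl carbon bonded to a halogen.
Exactly one fragment in the molecule meets all constraints, giving 1 match.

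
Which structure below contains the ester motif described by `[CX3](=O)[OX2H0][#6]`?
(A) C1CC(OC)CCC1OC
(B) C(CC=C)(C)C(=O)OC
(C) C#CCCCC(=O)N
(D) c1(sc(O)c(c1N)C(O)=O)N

B

[CX3](=O)[OX2H0][#6] describes a carbonyl carbon bonded to an oxygen that is itself bonded to carbon (no H on that O) (an ester).
(A) has a methoxy ether (-OCH3) but the ether oxygen is not adjacent to a C=O carbon.
(B) contains a methyl-ester group (-C(=O)OCH3), which satisfies every atom and bond constraint.
(C) has a primary amide (-C(=O)NH2) but the carbonyl is bonded to N, not to an O-C linkage.
(D) has a carboxylic acid group (-C(=O)OH) but the singly-bonded O carries H (OX2H1, not H0).
So the answer is (B).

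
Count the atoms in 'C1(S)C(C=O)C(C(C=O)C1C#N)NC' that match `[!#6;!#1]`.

5

The query [!#6;!#1] means: not carbon and not hydrogen — any heteroatom.
Check the 14 heavy atoms by environment: 9× C → no; 2× N → match; 1× S → match; 2× O → match.
Summing the matching environments: 2 + 1 + 2 = 5 matching atoms.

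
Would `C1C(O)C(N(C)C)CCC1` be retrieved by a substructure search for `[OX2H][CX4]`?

The pattern [OX2H][CX4] describes a hydroxyl oxygen bound to an sp3 (X4) carbon — an aliphatic alcohol.
The molecule carries a hydroxyl group (-OH), whose atoms satisfy every constraint of the query, so the pattern matches.

Yes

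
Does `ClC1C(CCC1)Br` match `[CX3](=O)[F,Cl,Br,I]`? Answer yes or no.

No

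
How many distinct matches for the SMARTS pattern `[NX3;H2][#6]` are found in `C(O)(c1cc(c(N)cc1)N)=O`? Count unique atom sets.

2

[NX3;H2][#6] is the SMARTS for a primary amine: a trivalent nitrogen with two H attached to carbon.
The molecule carries 2 separate instances of a primary amino group (-NH2) meeting every constraint; each maps to a distinct set of atoms, giving 2 matches.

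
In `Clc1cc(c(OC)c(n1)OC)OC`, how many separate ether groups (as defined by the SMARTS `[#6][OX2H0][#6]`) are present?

3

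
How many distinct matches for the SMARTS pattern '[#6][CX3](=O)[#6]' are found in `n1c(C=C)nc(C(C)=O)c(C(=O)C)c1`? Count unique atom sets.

2

[#6][CX3](=O)[#6] is the SMARTS for a ketone: a carbonyl carbon (no H) flanked by two carbons.
The molecule carries 2 separate instances of an acetyl/ketone group (-C(=O)CH3) meeting every constraint; each maps to a distinct set of atoms, giving 2 matches.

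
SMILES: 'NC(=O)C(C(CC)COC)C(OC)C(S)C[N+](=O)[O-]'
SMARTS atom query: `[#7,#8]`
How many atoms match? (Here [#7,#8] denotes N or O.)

7

Check the 19 heavy atoms by environment: 11× C → no; 4× O → match; 1× N → match; 1× N (charge +1) → match; 1× O (charge -1) → match; 1× S → no.
Summing the matching environments: 4 + 1 + 1 + 1 = 7 matching atoms.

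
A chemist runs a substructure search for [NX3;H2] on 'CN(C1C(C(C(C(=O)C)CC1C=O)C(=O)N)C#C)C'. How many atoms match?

The query [NX3;H2] means: aliphatic N with 3 total connections, two of them H — an -NH2 nitrogen (amine or amide).
Check the 19 heavy atoms by environment: 5× C (H1, X4) → no; 1× C (H2, X4) → no; 1× C (H0, X2) → no; 1× C (H1, X2) → no; 1× C (H1, X3) → no; 3× O (H0, X1) → no; 1× N (H0, X3) → no; 3× C (H3, X4) → no; 2× C (H0, X3) → no; 1× N (H2, X3) → match.
That gives 1 matching atom.

1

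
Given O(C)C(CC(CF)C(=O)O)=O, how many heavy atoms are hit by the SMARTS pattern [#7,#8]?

4

Check the 11 heavy atoms by environment: 6× C → no; 4× O → match; 1× F → no.
That gives 4 matching atoms.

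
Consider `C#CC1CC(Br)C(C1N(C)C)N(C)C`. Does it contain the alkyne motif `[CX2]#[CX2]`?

The pattern [CX2]#[CX2] describes a carbon-carbon triple bond — an alkyne.
The molecule carries an ethynyl group (-C#CH), whose atoms satisfy every constraint of the query, so the pattern matches.

Yes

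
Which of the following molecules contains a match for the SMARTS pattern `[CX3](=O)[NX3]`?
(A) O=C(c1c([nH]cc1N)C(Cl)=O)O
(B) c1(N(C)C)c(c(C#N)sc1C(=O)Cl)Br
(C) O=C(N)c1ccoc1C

[CX3](=O)[NX3] describes a carbonyl carbon bonded to a trivalent nitrogen (an amide).
(A) has a primary amino group (-NH2) but the -NH2 is not attached to a carbonyl carbon.
(B) has a nitrile (-C#N) but the nitrile N is NX1 (triple-bonded), not NX3.
(C) contains a primary amide (-C(=O)NH2), which satisfies every atom and bond constraint.
So the answer is (C).

C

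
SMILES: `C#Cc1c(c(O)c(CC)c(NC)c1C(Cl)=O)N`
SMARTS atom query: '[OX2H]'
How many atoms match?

1

The query [OX2H] means: aliphatic oxygen with two connections, one of which is H — an -OH oxygen.
Check the 17 heavy atoms by environment: 6× c (aromatic, H0, X3) → no; 1× C (H0, X3) → no; 1× O (H0, X1) → no; 1× Cl (H0, X1) → no; 1× N (H2, X3) → no; 1× C (H0, X2) → no; 1× C (H1, X2) → no; 1× N (H1, X3) → no; 2× C (H3, X4) → no; 1× C (H2, X4) → no; 1× O (H1, X2) → match.
That gives 1 matching atom.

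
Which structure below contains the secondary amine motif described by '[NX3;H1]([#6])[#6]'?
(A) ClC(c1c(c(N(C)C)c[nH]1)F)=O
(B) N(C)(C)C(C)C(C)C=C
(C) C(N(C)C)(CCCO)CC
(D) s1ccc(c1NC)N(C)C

[NX3;H1]([#6])[#6] describes a trivalent nitrogen with one H, bonded to two carbons (a secondary amine).
(A) has a dimethylamino group (-N(CH3)2) but the nitrogen has H0, not H1.
(B) has a dimethylamino group (-N(CH3)2) but the nitrogen has H0, not H1.
(C) has a dimethylamino group (-N(CH3)2) but the nitrogen has H0, not H1.
(D) contains an N-methylamino group (-NHCH3), which satisfies every atom and bond constraint.
So the answer is (D).

D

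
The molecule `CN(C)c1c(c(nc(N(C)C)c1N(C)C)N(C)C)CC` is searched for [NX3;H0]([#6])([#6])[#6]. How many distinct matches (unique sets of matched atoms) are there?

[NX3;H0]([#6])([#6])[#6] is the SMARTS for a tertiary amine: a trivalent nitrogen with no H, bonded to three carbons.
The molecule carries 4 separate instances of a dimethylamino group (-N(CH3)2) meeting every constraint; each maps to a distinct set of atoms, giving 4 matches.

4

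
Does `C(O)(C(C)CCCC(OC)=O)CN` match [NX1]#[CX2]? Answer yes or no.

No

The pattern [NX1]#[CX2] describes a nitrogen triple-bonded to a two-connected carbon — a nitrile.
The closest candidate here is a primary amino group (-NH2), but the nitrogen is NX3 (three connections), not NX1 triple-bonded. No other fragment satisfies the full query, so there is no match.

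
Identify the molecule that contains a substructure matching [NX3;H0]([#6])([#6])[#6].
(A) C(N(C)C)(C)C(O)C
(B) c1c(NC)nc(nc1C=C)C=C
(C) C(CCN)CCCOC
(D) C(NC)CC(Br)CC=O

A

[NX3;H0]([#6])([#6])[#6] describes a trivalent nitrogen with no H, bonded to three carbons (a tertiary amine).
(A) contains a dimethylamino group (-N(CH3)2), which satisfies every atom and bond constraint.
(B) has an N-methylamino group (-NHCH3) but the nitrogen still has one H (H1), not H0.
(C) has a primary amino group (-NH2) but the nitrogen has H2, not H0 with three carbons.
(D) has an N-methylamino group (-NHCH3) but the nitrogen still has one H (H1), not H0.
So the answer is (A).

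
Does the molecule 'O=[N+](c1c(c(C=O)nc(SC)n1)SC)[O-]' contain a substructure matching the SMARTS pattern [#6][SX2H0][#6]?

Yes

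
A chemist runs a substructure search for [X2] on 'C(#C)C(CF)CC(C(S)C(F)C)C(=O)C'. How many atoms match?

3

The query [X2] means: any atom with exactly two total connections (bonds + H).
Check the 15 heavy atoms by environment: 8× C (X4) → no; 2× F (X1) → no; 2× C (X2) → match; 1× C (X3) → no; 1× O (X1) → no; 1× S (X2) → match.
Summing the matching environments: 2 + 1 = 3 matching atoms.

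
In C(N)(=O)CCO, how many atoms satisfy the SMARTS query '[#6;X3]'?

1

The query [#6;X3] means: any carbon (aromatic or not) with three total connections.
Check the 6 heavy atoms by environment: 2× C (X4) → no; 1× C (X3) → match; 1× O (X1) → no; 1× N (X3) → no; 1× O (X2) → no.
That gives 1 matching atom.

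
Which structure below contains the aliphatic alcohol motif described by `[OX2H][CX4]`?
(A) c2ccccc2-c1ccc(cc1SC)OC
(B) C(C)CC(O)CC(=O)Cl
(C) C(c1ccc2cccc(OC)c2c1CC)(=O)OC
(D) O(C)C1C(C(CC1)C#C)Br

[OX2H][CX4] describes a hydroxyl oxygen bound to an sp3 (X4) carbon (an aliphatic alcohol).
(A) has a methoxy ether (-OCH3) but the oxygen has H0 (ether), not H1.
(B) contains a hydroxyl group (-OH), which satisfies every atom and bond constraint.
(C) has a methoxy ether (-OCH3) but the oxygen has H0 (ether), not H1.
(D) has a methoxy ether (-OCH3) but the oxygen has H0 (ether), not H1.
So the answer is (B).

B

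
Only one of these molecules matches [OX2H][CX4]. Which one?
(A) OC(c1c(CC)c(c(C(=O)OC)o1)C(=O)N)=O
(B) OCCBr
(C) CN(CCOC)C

B

[OX2H][CX4] describes a hydroxyl oxygen bound to an sp3 (X4) carbon (an aliphatic alcohol).
(A) has a carboxylic acid group (-C(=O)OH) but the -OH is on a CX3 carbonyl carbon, not a CX4 carbon.
(B) contains a hydroxyl group (-OH), which satisfies every atom and bond constraint.
(C) has a methoxy ether (-OCH3) but the oxygen has H0 (ether), not H1.
So the answer is (B).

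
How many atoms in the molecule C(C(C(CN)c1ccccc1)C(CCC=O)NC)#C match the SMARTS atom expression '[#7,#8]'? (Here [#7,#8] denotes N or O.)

3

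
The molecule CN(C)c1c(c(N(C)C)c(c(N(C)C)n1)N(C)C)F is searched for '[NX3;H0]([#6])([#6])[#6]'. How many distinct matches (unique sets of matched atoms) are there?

4

[NX3;H0]([#6])([#6])[#6] is the SMARTS for a tertiary amine: a trivalent nitrogen with no H, bonded to three carbons.
The molecule carries 4 separate instances of a dimethylamino group (-N(CH3)2) meeting every constraint; each maps to a distinct set of atoms, giving 4 matches.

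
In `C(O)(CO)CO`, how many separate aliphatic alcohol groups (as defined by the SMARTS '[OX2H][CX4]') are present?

3

[OX2H][CX4] is the SMARTS for an aliphatic alcohol: a hydroxyl oxygen bound to an sp3 (X4) carbon.
The molecule carries 3 separate instances of a hydroxyl group (-OH) meeting every constraint; each maps to a distinct set of atoms, giving 3 matches.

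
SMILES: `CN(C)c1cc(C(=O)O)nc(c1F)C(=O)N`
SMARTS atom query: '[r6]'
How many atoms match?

6

The query [r6] means: r6 matches atoms in a six-membered ring.
Check the 16 heavy atoms by environment: 1× n (aromatic, in 6-ring) → match; 5× c (aromatic, in 6-ring) → match; 2× N (acyclic) → no; 4× C (acyclic) → no; 3× O (acyclic) → no; 1× F (acyclic) → no.
Summing the matching environments: 1 + 5 = 6 matching atoms.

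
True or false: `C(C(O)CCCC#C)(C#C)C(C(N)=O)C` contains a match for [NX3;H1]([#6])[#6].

False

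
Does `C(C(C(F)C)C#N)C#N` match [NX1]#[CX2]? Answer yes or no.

Yes

The pattern [NX1]#[CX2] describes a nitrogen triple-bonded to a two-connected carbon — a nitrile.
The molecule carries a nitrile (-C#N), whose atoms satisfy every constraint of the query, so the pattern matches.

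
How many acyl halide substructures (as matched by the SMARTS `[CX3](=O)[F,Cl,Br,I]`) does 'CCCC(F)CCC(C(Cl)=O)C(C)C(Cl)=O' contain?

[CX3](=O)[F,Cl,Br,I] is the SMARTS for an acyl halide: a carbonyl carbon bonded to a halogen.
The molecule carries 2 separate instances of an acyl chloride (-C(=O)Cl) meeting every constraint; each maps to a distinct set of atoms, giving 2 matches.

2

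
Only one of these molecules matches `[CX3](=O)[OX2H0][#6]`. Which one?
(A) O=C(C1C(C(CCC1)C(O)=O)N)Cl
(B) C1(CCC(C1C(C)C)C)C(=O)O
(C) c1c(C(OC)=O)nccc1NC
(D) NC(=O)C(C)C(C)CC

C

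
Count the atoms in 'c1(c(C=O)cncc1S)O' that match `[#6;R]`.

5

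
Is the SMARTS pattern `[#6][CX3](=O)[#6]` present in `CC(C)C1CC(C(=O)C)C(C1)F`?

Yes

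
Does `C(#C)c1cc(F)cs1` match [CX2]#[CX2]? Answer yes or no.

The pattern [CX2]#[CX2] describes a carbon-carbon triple bond — an alkyne.
The molecule carries an ethynyl group (-C#CH), whose atoms satisfy every constraint of the query, so the pattern matches.

Yes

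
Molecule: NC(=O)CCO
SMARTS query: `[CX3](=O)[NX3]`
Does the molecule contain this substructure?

The pattern [CX3](=O)[NX3] describes a carbonyl carbon bonded to a trivalent nitrogen — an amide.
The molecule carries a primary amide (-C(=O)NH2), whose atoms satisfy every constraint of the query, so the pattern matches.

Yes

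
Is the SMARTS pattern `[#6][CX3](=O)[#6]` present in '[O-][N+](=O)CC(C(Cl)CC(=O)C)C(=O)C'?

Yes

The pattern [#6][CX3](=O)[#6] describes a carbonyl carbon (no H) flanked by two carbons — a ketone.
The molecule carries an acetyl/ketone group (-C(=O)CH3), whose atoms satisfy every constraint of the query, so the pattern matches.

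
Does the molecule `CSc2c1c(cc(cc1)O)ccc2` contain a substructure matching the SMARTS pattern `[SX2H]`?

No

The pattern [SX2H] describes an aliphatic sulfur with two connections, one being H — a thiol.
The closest candidate here is a methylthio ether (-SCH3), but the sulfur has H0 (bonded to two carbons), not H1. No other fragment satisfies the full query, so there is no match.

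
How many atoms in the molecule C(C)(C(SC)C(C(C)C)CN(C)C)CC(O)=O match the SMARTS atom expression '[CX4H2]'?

2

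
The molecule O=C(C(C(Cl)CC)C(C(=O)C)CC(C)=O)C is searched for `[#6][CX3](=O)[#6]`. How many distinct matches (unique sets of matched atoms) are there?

3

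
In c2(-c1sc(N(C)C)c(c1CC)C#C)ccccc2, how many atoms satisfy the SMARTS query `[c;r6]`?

The query [c;r6] means: aromatic carbon that belongs to a six-membered ring.
Check the 18 heavy atoms by environment: 1× s (aromatic, in 5-ring) → no; 4× c (aromatic, in 5-ring) → no; 6× C (acyclic) → no; 6× c (aromatic, in 6-ring) → match; 1× N (acyclic) → no.
That gives 6 matching atoms.

6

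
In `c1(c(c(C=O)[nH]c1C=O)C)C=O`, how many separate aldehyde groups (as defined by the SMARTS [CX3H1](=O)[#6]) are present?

3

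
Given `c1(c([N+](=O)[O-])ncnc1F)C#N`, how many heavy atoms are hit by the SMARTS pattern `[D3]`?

The query [D3] means: atom with exactly three heavy-atom neighbours.
Check the 12 heavy atoms by environment: 2× n (aromatic, D2) → no; 1× c (aromatic, D2) → no; 3× c (aromatic, D3) → match; 1× C (D2) → no; 1× N (D1) → no; 1× N (charge +1, D3) → match; 1× O (charge -1, D1) → no; 1× O (D1) → no; 1× F (D1) → no.
Summing the matching environments: 3 + 1 = 4 matching atoms.

4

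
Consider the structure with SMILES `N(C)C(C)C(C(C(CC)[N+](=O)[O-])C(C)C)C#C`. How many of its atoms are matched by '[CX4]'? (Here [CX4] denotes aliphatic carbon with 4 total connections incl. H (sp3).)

11

Check the 17 heavy atoms by environment: 11× C (X4) → match; 2× C (X2) → no; 1× N (charge +1, X3) → no; 1× O (charge -1, X1) → no; 1× O (X1) → no; 1× N (X3) → no.
That gives 11 matching atoms.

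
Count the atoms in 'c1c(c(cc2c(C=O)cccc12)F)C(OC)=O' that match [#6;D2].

6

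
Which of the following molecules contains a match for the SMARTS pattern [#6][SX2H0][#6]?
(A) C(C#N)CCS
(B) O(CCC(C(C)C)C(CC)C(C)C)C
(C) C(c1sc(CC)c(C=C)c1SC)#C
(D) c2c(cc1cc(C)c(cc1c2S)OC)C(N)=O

C

[#6][SX2H0][#6] describes an aliphatic sulfur bridging two carbons with no H on the sulfur (a thioether).
(A) has a thiol (-SH) but the sulfur has H1, not H0 bridging two carbons.
(B) has a methoxy ether (-OCH3) but the bridging atom is O, not S.
(C) contains a methylthio ether (-SCH3), which satisfies every atom and bond constraint.
(D) has a thiol (-SH) but the sulfur has H1, not H0 bridging two carbons.
So the answer is (C).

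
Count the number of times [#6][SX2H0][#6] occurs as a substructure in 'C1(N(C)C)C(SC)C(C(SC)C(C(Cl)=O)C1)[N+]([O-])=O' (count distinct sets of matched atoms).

2

[#6][SX2H0][#6] is the SMARTS for a thioether: an aliphatic sulfur bridging two carbons with no H on the sulfur.
The molecule carries 2 separate instances of a methylthio ether (-SCH3) meeting every constraint; each maps to a distinct set of atoms, giving 2 matches.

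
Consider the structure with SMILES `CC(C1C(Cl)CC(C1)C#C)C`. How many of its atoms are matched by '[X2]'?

2

Check the 11 heavy atoms by environment: 8× C (X4) → no; 1× Cl (X1) → no; 2× C (X2) → match.
That gives 2 matching atoms.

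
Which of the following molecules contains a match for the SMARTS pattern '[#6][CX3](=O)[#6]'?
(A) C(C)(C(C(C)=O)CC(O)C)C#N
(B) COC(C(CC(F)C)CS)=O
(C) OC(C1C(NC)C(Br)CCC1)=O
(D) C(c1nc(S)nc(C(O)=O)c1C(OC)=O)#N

[#6][CX3](=O)[#6] describes a carbonyl carbon (no H) flanked by two carbons (a ketone).
(A) contains an acetyl/ketone group (-C(=O)CH3), which satisfies every atom and bond constraint.
(B) has a methyl-ester group (-C(=O)OCH3) but one neighbour of the carbonyl carbon is O, not C.
(C) has a carboxylic acid group (-C(=O)OH) but one neighbour of the carbonyl carbon is O, not C.
(D) has a methyl-ester group (-C(=O)OCH3) but one neighbour of the carbonyl carbon is O, not C.
So the answer is (A).

A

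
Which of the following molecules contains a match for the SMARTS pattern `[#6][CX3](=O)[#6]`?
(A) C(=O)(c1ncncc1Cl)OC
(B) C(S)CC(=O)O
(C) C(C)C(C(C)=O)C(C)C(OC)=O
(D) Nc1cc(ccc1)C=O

C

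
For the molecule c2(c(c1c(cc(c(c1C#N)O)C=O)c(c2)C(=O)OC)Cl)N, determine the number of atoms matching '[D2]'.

5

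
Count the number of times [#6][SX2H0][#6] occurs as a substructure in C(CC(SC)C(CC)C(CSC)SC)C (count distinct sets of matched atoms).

3

[#6][SX2H0][#6] is the SMARTS for a thioether: an aliphatic sulfur bridging two carbons with no H on the sulfur.
The molecule carries 3 separate instances of a methylthio ether (-SCH3) meeting every constraint; each maps to a distinct set of atoms, giving 3 matches.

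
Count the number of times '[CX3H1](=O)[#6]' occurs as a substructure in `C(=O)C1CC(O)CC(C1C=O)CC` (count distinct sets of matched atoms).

2

[CX3H1](=O)[#6] is the SMARTS for an aldehyde: an sp2 carbon with one H, double-bonded to O and single-bonded to carbon.
The molecule carries 2 separate instances of an aldehyde (-CHO) meeting every constraint; each maps to a distinct set of atoms, giving 2 matches.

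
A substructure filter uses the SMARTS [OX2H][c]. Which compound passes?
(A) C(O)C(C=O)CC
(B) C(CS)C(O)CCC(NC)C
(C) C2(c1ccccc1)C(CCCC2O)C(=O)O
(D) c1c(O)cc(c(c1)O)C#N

D

[OX2H][c] describes a hydroxyl oxygen attached to an aromatic carbon (a phenol).
(A) has a hydroxyl group (-OH) but the -OH is on an aliphatic carbon, not an aromatic c.
(B) has a hydroxyl group (-OH) but the -OH is on an aliphatic carbon, not an aromatic c.
(C) has a hydroxyl group (-OH) but the -OH is on an aliphatic carbon, not an aromatic c.
(D) contains a hydroxyl group (-OH), which satisfies every atom and bond constraint.
So the answer is (D).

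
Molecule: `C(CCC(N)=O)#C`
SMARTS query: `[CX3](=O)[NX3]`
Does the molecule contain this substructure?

Yes

The pattern [CX3](=O)[NX3] describes a carbonyl carbon bonded to a trivalent nitrogen — an amide.
The molecule carries a primary amide (-C(=O)NH2), whose atoms satisfy every constraint of the query, so the pattern matches.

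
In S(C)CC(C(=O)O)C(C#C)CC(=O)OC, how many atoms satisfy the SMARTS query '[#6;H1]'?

The query [#6;H1] means: any carbon bearing exactly one hydrogen.
Check the 15 heavy atoms by environment: 2× C (H2) → no; 3× C (H1) → match; 3× C (H0) → no; 3× O (H0) → no; 2× C (H3) → no; 1× O (H1) → no; 1× S (H0) → no.
That gives 3 matching atoms.

3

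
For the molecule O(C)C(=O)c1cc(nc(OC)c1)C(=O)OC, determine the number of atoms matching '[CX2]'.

The query [CX2] means: C with X2: aliphatic carbon with exactly 2 total connections.
Check the 16 heavy atoms by environment: 1× n (aromatic, X2) → no; 5× c (aromatic, X3) → no; 3× O (X2) → no; 3× C (X4) → no; 2× C (X3) → no; 2× O (X1) → no.
No environment satisfies the query, so 0 matching atoms.

0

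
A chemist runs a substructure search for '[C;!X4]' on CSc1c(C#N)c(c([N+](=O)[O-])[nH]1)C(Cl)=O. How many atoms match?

2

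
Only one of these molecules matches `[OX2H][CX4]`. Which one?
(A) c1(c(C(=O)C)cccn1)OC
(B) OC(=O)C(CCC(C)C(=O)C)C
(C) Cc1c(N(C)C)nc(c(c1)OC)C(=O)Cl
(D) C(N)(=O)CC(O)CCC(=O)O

D

[OX2H][CX4] describes a hydroxyl oxygen bound to an sp3 (X4) carbon (an aliphatic alcohol).
(A) has a methoxy ether (-OCH3) but the oxygen has H0 (ether), not H1.
(B) has a carboxylic acid group (-C(=O)OH) but the -OH is on a CX3 carbonyl carbon, not a CX4 carbon.
(C) has a methoxy ether (-OCH3) but the oxygen has H0 (ether), not H1.
(D) contains a hydroxyl group (-OH), which satisfies every atom and bond constraint.
So the answer is (D).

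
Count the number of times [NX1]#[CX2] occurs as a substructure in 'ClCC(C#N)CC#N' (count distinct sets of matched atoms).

2

[NX1]#[CX2] is the SMARTS for a nitrile: a nitrogen triple-bonded to a two-connected carbon.
The molecule carries 2 separate instances of a nitrile (-C#N) meeting every constraint; each maps to a distinct set of atoms, giving 2 matches.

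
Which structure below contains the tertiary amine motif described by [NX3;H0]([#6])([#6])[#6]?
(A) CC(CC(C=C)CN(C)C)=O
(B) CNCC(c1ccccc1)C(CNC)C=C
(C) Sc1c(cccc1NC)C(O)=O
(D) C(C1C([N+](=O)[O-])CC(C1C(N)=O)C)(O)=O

A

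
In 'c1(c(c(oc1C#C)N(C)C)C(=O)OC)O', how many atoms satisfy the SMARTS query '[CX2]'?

2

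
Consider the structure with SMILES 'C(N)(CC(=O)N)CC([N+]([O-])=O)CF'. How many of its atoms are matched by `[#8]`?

Check the 13 heavy atoms by environment: 6× C → no; 1× F → no; 2× O → match; 2× N → no; 1× N (charge +1) → no; 1× O (charge -1) → match.
Summing the matching environments: 2 + 1 = 3 matching atoms.

3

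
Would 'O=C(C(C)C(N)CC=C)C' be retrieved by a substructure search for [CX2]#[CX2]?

No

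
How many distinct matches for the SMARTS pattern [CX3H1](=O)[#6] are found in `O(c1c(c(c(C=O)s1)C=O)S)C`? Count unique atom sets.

[CX3H1](=O)[#6] is the SMARTS for an aldehyde: an sp2 carbon with one H, double-bonded to O and single-bonded to carbon.
The molecule carries 2 separate instances of an aldehyde (-CHO) meeting every constraint; each maps to a distinct set of atoms, giving 2 matches.

2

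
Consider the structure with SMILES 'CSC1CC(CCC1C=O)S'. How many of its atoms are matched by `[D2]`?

5

The query [D2] means: atom with exactly two heavy-atom neighbours.
Check the 11 heavy atoms by environment: 4× C (D2) → match; 3× C (D3) → no; 1× S (D2) → match; 1× C (D1) → no; 1× O (D1) → no; 1× S (D1) → no.
Summing the matching environments: 4 + 1 = 5 matching atoms.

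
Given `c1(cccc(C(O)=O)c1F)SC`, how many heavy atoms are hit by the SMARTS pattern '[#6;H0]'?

4

Check the 12 heavy atoms by environment: 3× c (aromatic, H0) → match; 3× c (aromatic, H1) → no; 1× F (H0) → no; 1× S (H0) → no; 1× C (H3) → no; 1× C (H0) → match; 1× O (H0) → no; 1× O (H1) → no.
Summing the matching environments: 3 + 1 = 4 matching atoms.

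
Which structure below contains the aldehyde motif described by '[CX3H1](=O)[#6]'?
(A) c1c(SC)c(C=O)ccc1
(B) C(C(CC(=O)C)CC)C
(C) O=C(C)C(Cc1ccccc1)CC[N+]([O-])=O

A

[CX3H1](=O)[#6] describes an sp2 carbon with one H, double-bonded to O and single-bonded to carbon (an aldehyde).
(A) contains an aldehyde (-CHO), which satisfies every atom and bond constraint.
(B) has an acetyl/ketone group (-C(=O)CH3) but the carbonyl carbon has H0 (two carbon neighbours), not H1.
(C) has an acetyl/ketone group (-C(=O)CH3) but the carbonyl carbon has H0 (two carbon neighbours), not H1.
So the answer is (A).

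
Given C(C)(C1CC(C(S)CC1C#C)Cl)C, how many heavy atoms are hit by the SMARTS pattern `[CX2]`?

Check the 13 heavy atoms by environment: 9× C (X4) → no; 1× Cl (X1) → no; 2× C (X2) → match; 1× S (X2) → no.
That gives 2 matching atoms.

2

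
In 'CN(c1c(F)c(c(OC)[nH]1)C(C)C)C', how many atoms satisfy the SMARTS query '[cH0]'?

4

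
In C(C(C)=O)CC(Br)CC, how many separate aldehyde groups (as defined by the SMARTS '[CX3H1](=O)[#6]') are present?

[CX3H1](=O)[#6] is the SMARTS for an aldehyde: an sp2 carbon with one H, double-bonded to O and single-bonded to carbon.
The molecule has an acetyl/ketone group (-C(=O)CH3), but the carbonyl carbon has H0 (two carbon neighbours), not H1; nothing else fits, so there are 0 matches.

0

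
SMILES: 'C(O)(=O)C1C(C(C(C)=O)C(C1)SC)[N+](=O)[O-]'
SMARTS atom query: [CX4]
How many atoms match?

7

The query [CX4] means: C with X4: aliphatic carbon with exactly 4 total connections (bonds + H).
Check the 16 heavy atoms by environment: 7× C (X4) → match; 1× S (X2) → no; 2× C (X3) → no; 3× O (X1) → no; 1× O (X2) → no; 1× N (charge +1, X3) → no; 1× O (charge -1, X1) → no.
That gives 7 matching atoms.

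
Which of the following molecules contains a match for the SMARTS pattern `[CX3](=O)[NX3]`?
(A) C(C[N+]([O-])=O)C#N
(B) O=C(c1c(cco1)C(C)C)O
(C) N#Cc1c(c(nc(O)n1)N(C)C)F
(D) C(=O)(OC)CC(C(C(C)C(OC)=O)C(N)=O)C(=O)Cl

[CX3](=O)[NX3] describes a carbonyl carbon bonded to a trivalent nitrogen (an amide).
(A) has a nitrile (-C#N) but the nitrile N is NX1 (triple-bonded), not NX3.
(B) has a carboxylic acid group (-C(=O)OH) but the carbonyl is bonded to O, not to an NX3 nitrogen.
(C) has a nitrile (-C#N) but the nitrile N is NX1 (triple-bonded), not NX3.
(D) contains a primary amide (-C(=O)NH2), which satisfies every atom and bond constraint.
So the answer is (D).

D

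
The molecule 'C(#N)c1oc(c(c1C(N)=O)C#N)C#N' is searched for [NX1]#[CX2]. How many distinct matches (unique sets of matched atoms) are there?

[NX1]#[CX2] is the SMARTS for a nitrile: a nitrogen triple-bonded to a two-connected carbon.
The molecule carries 3 separate instances of a nitrile (-C#N) meeting every constraint; each maps to a distinct set of atoms, giving 3 matches.

3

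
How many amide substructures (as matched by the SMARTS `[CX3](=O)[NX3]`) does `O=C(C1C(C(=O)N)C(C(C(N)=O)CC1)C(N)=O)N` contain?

[CX3](=O)[NX3] is the SMARTS for an amide: a carbonyl carbon bonded to a trivalent nitrogen.
The molecule carries 4 separate instances of a primary amide (-C(=O)NH2) meeting every constraint; each maps to a distinct set of atoms, giving 4 matches.

4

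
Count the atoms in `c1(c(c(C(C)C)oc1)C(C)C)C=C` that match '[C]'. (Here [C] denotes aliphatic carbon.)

8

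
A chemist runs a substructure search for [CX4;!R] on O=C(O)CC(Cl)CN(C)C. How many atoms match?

5

The query [CX4;!R] means: aliphatic carbon with four total connections, not in a ring.
Check the 10 heavy atoms by environment: 5× C (X4, acyclic) → match; 1× N (X3, acyclic) → no; 1× C (X3, acyclic) → no; 1× O (X1, acyclic) → no; 1× O (X2, acyclic) → no; 1× Cl (X1, acyclic) → no.
That gives 5 matching atoms.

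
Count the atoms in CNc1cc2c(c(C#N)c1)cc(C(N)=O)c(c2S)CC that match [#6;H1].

The query [#6;H1] means: any carbon bearing exactly one hydrogen.
Check the 20 heavy atoms by environment: 7× c (aromatic, H0) → no; 3× c (aromatic, H1) → match; 1× N (H1) → no; 2× C (H3) → no; 2× C (H0) → no; 1× O (H0) → no; 1× N (H2) → no; 1× C (H2) → no; 1× N (H0) → no; 1× S (H1) → no.
That gives 3 matching atoms.

3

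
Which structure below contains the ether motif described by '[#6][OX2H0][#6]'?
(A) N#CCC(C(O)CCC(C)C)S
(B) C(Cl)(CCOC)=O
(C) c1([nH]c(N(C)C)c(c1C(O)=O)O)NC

B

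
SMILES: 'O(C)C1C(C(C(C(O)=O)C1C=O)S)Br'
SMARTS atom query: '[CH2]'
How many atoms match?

The query [CH2] means: aliphatic carbon with exactly two hydrogens.
Check the 14 heavy atoms by environment: 6× C (H1) → no; 1× Br (H0) → no; 1× S (H1) → no; 3× O (H0) → no; 1× C (H3) → no; 1× C (H0) → no; 1× O (H1) → no.
No environment satisfies the query, so 0 matching atoms.

0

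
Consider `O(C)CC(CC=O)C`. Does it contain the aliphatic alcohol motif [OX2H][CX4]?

No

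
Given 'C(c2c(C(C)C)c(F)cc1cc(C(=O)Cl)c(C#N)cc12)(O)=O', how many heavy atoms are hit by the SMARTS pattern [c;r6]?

10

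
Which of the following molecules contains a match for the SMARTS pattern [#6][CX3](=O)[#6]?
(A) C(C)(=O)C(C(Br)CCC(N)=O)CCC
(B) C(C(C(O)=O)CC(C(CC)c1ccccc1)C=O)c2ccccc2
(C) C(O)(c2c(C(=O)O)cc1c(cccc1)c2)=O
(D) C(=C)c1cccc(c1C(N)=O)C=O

[#6][CX3](=O)[#6] describes a carbonyl carbon (no H) flanked by two carbons (a ketone).
(A) contains an acetyl/ketone group (-C(=O)CH3), which satisfies every atom and bond constraint.
(B) has a carboxylic acid group (-C(=O)OH) but one neighbour of the carbonyl carbon is O, not C.
(C) has a carboxylic acid group (-C(=O)OH) but one neighbour of the carbonyl carbon is O, not C.
(D) has an aldehyde (-CHO) but the carbonyl carbon has H1, so it is not flanked by two carbons.
So the answer is (A).

A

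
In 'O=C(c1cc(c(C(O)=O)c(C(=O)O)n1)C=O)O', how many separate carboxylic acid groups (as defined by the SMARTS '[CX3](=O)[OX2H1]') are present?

[CX3](=O)[OX2H1] is the SMARTS for a carboxylic acid: an sp2 carbon double-bonded to O and single-bonded to an -OH oxygen.
The molecule carries 3 separate instances of a carboxylic acid group (-C(=O)OH) meeting every constraint; each maps to a distinct set of atoms, giving 3 matches.

3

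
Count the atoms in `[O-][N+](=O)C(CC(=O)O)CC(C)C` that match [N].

1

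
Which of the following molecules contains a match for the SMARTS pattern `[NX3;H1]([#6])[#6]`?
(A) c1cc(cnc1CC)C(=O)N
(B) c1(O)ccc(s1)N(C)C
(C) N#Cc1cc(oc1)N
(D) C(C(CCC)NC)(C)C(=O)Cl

D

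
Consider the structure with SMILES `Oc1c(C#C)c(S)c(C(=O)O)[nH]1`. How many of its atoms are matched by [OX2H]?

2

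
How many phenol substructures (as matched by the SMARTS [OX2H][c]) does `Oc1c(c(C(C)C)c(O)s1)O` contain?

3

[OX2H][c] is the SMARTS for a phenol: a hydroxyl oxygen attached to an aromatic carbon.
The molecule carries 3 separate instances of a hydroxyl group (-OH) meeting every constraint; each maps to a distinct set of atoms, giving 3 matches.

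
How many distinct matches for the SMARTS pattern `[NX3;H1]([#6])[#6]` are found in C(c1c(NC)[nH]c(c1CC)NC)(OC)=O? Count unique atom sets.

2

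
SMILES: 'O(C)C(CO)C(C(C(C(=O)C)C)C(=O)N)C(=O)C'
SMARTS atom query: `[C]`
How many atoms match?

The query [C] means: uppercase C matches aliphatic (non-aromatic) carbon only.
Check the 18 heavy atoms by environment: 12× C → match; 5× O → no; 1× N → no.
That gives 12 matching atoms.

12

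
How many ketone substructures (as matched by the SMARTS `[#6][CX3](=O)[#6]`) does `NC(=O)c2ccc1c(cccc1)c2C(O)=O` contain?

0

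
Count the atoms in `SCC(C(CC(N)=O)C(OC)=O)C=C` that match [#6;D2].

3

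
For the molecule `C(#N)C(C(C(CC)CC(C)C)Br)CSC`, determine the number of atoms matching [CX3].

0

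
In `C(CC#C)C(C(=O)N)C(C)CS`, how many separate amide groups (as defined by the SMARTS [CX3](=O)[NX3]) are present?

1

[CX3](=O)[NX3] is the SMARTS for an amide: a carbonyl carbon bonded to a trivalent nitrogen.
Exactly one fragment in the molecule meets all constraints, giving 1 match.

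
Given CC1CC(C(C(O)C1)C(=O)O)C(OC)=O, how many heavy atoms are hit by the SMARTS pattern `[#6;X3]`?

The query [#6;X3] means: any carbon (aromatic or not) with three total connections.
Check the 15 heavy atoms by environment: 8× C (X4) → no; 3× O (X2) → no; 2× C (X3) → match; 2× O (X1) → no.
That gives 2 matching atoms.

2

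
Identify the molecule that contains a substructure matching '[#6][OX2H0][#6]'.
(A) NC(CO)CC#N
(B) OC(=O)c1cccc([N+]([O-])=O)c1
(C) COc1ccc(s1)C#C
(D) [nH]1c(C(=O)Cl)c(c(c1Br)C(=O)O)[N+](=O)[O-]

[#6][OX2H0][#6] describes an aliphatic oxygen bridging two carbons with no H on the oxygen (an ether).
(A) has a hydroxyl group (-OH) but the oxygen has H1, not H0 bridging two carbons.
(B) has a carboxylic acid group (-C(=O)OH) but the -OH oxygen has H1; the =O is OX1, not OX2.
(C) contains a methoxy ether (-OCH3), which satisfies every atom and bond constraint.
(D) has a carboxylic acid group (-C(=O)OH) but the -OH oxygen has H1; the =O is OX1, not OX2.
So the answer is (C).

C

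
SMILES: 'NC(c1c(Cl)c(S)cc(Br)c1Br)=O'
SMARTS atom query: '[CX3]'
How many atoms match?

1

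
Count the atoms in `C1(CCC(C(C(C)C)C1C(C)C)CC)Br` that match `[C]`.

14

The query [C] means: uppercase C matches aliphatic (non-aromatic) carbon only.
Check the 15 heavy atoms by environment: 14× C → match; 1× Br → no.
That gives 14 matching atoms.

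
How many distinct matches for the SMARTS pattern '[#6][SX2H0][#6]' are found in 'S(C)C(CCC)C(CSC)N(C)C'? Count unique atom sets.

[#6][SX2H0][#6] is the SMARTS for a thioether: an aliphatic sulfur bridging two carbons with no H on the sulfur.
The molecule carries 2 separate instances of a methylthio ether (-SCH3) meeting every constraint; each maps to a distinct set of atoms, giving 2 matches.

2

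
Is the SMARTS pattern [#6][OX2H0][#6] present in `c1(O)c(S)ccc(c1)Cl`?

No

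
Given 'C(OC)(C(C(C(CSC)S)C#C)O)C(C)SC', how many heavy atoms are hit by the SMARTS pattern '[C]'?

12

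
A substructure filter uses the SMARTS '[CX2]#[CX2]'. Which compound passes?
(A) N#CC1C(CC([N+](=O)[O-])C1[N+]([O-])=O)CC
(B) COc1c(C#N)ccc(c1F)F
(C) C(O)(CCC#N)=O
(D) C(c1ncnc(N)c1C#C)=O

D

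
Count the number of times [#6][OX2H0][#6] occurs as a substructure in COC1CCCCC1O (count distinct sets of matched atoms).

1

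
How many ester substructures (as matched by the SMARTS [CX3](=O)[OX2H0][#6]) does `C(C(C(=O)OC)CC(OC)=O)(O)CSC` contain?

2

[CX3](=O)[OX2H0][#6] is the SMARTS for an ester: a carbonyl carbon bonded to an oxygen that is itself bonded to carbon (no H on that O).
The molecule carries 2 separate instances of a methyl-ester group (-C(=O)OCH3) meeting every constraint; each maps to a distinct set of atoms, giving 2 matches.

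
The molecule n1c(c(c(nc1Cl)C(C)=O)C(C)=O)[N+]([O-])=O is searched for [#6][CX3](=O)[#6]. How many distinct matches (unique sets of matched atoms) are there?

[#6][CX3](=O)[#6] is the SMARTS for a ketone: a carbonyl carbon (no H) flanked by two carbons.
The molecule carries 2 separate instances of an acetyl/ketone group (-C(=O)CH3) meeting every constraint; each maps to a distinct set of atoms, giving 2 matches.

2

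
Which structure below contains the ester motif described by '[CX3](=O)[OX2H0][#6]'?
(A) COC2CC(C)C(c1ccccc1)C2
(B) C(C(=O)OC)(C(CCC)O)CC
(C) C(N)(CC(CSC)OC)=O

[CX3](=O)[OX2H0][#6] describes a carbonyl carbon bonded to an oxygen that is itself bonded to carbon (no H on that O) (an ester).
(A) has a methoxy ether (-OCH3) but the ether oxygen is not adjacent to a C=O carbon.
(B) contains a methyl-ester group (-C(=O)OCH3), which satisfies every atom and bond constraint.
(C) has a primary amide (-C(=O)NH2) but the carbonyl is bonded to N, not to an O-C linkage.
So the answer is (B).

B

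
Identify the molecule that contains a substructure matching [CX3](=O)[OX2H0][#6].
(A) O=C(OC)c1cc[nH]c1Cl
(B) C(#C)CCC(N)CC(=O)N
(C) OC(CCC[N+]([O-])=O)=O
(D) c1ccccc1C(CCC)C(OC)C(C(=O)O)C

A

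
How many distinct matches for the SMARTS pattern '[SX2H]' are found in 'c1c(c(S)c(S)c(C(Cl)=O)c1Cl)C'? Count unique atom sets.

2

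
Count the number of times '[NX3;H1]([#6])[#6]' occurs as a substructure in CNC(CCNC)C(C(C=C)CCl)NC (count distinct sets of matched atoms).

[NX3;H1]([#6])[#6] is the SMARTS for a secondary amine: a trivalent nitrogen with one H, bonded to two carbons.
The molecule carries 3 separate instances of an N-methylamino group (-NHCH3) meeting every constraint; each maps to a distinct set of atoms, giving 3 matches.

3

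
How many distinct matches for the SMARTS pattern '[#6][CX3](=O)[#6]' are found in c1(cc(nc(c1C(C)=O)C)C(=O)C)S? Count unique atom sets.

2

[#6][CX3](=O)[#6] is the SMARTS for a ketone: a carbonyl carbon (no H) flanked by two carbons.
The molecule carries 2 separate instances of an acetyl/ketone group (-C(=O)CH3) meeting every constraint; each maps to a distinct set of atoms, giving 2 matches.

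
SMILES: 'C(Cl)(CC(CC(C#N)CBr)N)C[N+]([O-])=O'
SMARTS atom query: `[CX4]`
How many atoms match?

The query [CX4] means: C with X4: aliphatic carbon with exactly 4 total connections (bonds + H).
Check the 15 heavy atoms by environment: 7× C (X4) → match; 1× Br (X1) → no; 1× N (charge +1, X3) → no; 1× O (charge -1, X1) → no; 1× O (X1) → no; 1× N (X3) → no; 1× C (X2) → no; 1× N (X1) → no; 1× Cl (X1) → no.
That gives 7 matching atoms.

7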